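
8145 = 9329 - 1184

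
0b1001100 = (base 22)3a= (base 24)34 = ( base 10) 76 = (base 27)2M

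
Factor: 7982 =2^1*13^1 * 307^1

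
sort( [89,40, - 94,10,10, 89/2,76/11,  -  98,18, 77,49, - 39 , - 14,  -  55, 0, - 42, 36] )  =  [-98, - 94, - 55, - 42, - 39, - 14, 0, 76/11 , 10, 10,18, 36, 40,89/2,49, 77,89] 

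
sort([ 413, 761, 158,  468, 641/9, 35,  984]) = [ 35,641/9, 158, 413 , 468, 761, 984] 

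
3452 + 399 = 3851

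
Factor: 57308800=2^7 * 5^2*17909^1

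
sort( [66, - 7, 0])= [ - 7, 0,66 ] 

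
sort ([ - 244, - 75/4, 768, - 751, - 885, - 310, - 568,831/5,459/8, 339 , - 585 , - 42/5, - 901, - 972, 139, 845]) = [ - 972, - 901, - 885,-751, - 585,-568, - 310, - 244 , - 75/4, - 42/5,  459/8,139,831/5, 339,768,845]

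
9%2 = 1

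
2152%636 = 244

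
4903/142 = 4903/142 = 34.53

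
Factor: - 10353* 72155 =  - 747020715= - 3^1*5^1*7^1*17^1 * 29^1*14431^1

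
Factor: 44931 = 3^1  *17^1*881^1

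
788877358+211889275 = 1000766633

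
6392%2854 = 684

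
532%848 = 532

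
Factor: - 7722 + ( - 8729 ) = -16451^1 = -  16451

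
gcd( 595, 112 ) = 7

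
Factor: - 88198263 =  - 3^2 *1619^1*6053^1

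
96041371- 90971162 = 5070209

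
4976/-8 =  - 622/1 = - 622.00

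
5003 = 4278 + 725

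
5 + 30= 35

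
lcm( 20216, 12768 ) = 242592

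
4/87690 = 2/43845 = 0.00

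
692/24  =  173/6 = 28.83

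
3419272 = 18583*184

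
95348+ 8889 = 104237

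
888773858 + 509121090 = 1397894948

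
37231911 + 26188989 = 63420900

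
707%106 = 71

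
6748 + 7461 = 14209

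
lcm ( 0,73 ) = 0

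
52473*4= 209892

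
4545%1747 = 1051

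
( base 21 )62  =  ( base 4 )2000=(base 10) 128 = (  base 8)200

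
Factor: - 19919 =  - 19919^1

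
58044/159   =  365 + 3/53 =365.06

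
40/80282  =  20/40141 = 0.00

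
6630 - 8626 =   -  1996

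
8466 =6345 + 2121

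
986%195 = 11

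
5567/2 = 2783 + 1/2 = 2783.50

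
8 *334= 2672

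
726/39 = 242/13 = 18.62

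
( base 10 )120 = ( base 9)143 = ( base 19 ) 66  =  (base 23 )55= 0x78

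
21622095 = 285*75867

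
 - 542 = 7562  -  8104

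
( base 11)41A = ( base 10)505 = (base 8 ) 771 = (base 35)EF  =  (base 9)621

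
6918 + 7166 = 14084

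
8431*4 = 33724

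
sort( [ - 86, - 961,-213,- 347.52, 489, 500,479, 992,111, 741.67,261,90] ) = [-961, - 347.52,  -  213,-86, 90,111,261, 479, 489, 500,  741.67, 992 ] 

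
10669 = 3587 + 7082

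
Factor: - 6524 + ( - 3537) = -10061 = - 10061^1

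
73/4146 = 73/4146 = 0.02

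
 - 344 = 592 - 936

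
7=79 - 72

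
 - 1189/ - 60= 19 + 49/60= 19.82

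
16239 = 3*5413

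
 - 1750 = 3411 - 5161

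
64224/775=82 + 674/775=   82.87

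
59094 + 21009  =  80103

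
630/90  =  7 = 7.00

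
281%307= 281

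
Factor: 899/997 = 29^1*31^1*997^( - 1 )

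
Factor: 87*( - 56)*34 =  -2^4*3^1 * 7^1* 17^1 * 29^1 = - 165648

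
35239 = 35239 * 1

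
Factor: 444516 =2^2  *  3^1*17^1*2179^1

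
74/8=37/4 =9.25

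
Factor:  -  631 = -631^1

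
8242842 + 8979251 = 17222093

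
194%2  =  0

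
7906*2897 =22903682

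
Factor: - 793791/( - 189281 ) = 801/191  =  3^2* 89^1 * 191^( - 1)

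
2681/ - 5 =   -  2681/5 = -536.20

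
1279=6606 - 5327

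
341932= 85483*4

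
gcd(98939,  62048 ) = 1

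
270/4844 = 135/2422 =0.06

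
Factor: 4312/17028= 2^1*3^( - 2 )*7^2*43^( - 1) = 98/387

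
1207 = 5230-4023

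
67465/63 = 67465/63=1070.87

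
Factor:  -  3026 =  - 2^1*17^1 * 89^1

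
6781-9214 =  -  2433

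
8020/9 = 8020/9  =  891.11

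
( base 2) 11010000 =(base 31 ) 6M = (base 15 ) DD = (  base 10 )208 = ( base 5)1313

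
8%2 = 0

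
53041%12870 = 1561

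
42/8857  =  42/8857 = 0.00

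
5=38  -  33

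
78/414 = 13/69=0.19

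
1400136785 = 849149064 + 550987721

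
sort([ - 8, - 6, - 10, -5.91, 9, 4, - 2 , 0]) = [ -10, - 8 , - 6, - 5.91, - 2, 0, 4, 9]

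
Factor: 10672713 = 3^2*23^1*47^1*1097^1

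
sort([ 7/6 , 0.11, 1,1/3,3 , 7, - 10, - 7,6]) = [ - 10,-7 , 0.11, 1/3,1 , 7/6,3,  6,7 ]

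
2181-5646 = -3465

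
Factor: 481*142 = 68302 =2^1  *13^1*37^1*71^1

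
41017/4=41017/4=10254.25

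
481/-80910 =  -481/80910=- 0.01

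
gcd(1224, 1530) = 306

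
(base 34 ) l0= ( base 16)2ca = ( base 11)59a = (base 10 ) 714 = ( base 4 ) 23022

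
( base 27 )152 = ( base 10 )866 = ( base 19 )27b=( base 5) 11431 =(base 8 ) 1542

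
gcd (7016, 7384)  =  8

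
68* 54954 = 3736872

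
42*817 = 34314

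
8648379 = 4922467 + 3725912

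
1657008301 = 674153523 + 982854778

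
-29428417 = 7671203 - 37099620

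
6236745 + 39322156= 45558901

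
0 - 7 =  - 7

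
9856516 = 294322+9562194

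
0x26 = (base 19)20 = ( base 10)38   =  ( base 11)35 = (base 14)2a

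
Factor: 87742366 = 2^1*293^1*149731^1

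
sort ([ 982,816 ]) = [ 816,982]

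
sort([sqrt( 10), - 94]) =[  -  94, sqrt( 10 )]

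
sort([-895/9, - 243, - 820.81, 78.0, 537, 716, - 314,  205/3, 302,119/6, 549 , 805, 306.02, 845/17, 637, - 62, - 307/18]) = [ - 820.81, - 314 , - 243 , - 895/9, - 62, - 307/18 , 119/6 , 845/17, 205/3,78.0, 302,306.02,537,549 , 637,716,805] 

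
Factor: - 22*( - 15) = 2^1*3^1 *5^1*11^1  =  330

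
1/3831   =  1/3831   =  0.00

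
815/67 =12 + 11/67= 12.16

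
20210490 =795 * 25422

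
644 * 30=19320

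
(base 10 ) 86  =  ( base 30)2Q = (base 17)51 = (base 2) 1010110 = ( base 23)3h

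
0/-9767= 0/1  =  - 0.00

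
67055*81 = 5431455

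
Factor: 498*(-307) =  - 2^1*3^1*83^1*307^1=   -152886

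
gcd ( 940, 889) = 1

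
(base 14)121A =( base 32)32o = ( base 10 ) 3160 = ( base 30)3FA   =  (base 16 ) C58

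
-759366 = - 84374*9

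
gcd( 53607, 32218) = 1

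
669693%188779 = 103356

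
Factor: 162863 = 23^1*73^1*97^1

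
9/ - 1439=-1 + 1430/1439  =  - 0.01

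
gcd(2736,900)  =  36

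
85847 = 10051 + 75796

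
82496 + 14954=97450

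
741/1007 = 39/53 = 0.74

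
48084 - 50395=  - 2311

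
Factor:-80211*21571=-3^1*11^1* 37^1*53^1*26737^1 = - 1730231481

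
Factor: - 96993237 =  - 3^1*11^2*267199^1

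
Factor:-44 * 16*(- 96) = 67584=2^11*3^1*11^1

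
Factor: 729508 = 2^2*13^1*14029^1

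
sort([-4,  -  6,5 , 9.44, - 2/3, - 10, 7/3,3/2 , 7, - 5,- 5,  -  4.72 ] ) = [ - 10,  -  6,-5, - 5,-4.72,  -  4,-2/3,3/2,  7/3 , 5, 7, 9.44 ] 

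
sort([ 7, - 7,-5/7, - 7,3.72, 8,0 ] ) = [ -7, - 7, - 5/7,0 , 3.72,7, 8]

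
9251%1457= 509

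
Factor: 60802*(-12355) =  - 751208710 = - 2^1*5^1*7^2*43^1*101^1*353^1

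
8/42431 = 8/42431 = 0.00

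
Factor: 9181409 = 9181409^1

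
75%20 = 15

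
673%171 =160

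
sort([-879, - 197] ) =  [ -879,-197] 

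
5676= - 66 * (  -  86 ) 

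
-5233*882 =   -  4615506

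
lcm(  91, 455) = 455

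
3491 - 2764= 727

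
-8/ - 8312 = 1/1039 = 0.00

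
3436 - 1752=1684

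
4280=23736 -19456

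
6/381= 2/127 = 0.02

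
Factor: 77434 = 2^1*7^1*5531^1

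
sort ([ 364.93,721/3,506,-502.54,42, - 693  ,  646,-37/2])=[ - 693, - 502.54,  -  37/2,42, 721/3,  364.93,506,  646 ] 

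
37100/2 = 18550 = 18550.00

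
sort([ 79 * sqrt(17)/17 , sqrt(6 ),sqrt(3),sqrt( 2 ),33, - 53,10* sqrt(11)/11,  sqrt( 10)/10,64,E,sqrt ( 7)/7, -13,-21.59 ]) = [-53, - 21.59, - 13, sqrt ( 10)/10,sqrt(7)/7, sqrt(2),sqrt(3 ),sqrt( 6),E , 10 * sqrt( 11)/11,79 * sqrt(17) /17,33, 64]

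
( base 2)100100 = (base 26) 1A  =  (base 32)14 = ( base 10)36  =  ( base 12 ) 30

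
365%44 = 13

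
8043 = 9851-1808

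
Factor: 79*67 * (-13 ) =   -  68809 = - 13^1*67^1*79^1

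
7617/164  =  46 + 73/164= 46.45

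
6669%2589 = 1491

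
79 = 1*79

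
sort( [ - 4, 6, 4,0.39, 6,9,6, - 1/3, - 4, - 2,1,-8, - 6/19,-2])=[ - 8, - 4 , - 4, - 2, - 2, - 1/3, - 6/19,0.39,1,4, 6,  6,6,9 ] 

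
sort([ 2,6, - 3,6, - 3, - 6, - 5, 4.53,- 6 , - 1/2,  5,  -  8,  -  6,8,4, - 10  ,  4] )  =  [-10, - 8, - 6,-6, - 6, - 5 , - 3, - 3, - 1/2,2, 4, 4,4.53,  5,  6,6, 8 ] 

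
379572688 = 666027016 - 286454328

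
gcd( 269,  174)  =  1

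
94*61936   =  5821984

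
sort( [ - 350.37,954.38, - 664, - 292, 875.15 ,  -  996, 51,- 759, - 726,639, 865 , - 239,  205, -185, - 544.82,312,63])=[ - 996, - 759, - 726,-664,  -  544.82, - 350.37 ,  -  292, - 239 ,-185,51, 63,205,312,639, 865,875.15,954.38 ] 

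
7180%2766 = 1648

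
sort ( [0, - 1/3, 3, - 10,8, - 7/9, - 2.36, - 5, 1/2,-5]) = [-10, - 5, - 5 , - 2.36,  -  7/9,  -  1/3,0, 1/2 , 3 , 8]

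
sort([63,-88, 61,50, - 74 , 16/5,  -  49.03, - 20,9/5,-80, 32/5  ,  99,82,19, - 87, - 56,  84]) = [-88, - 87,-80 ,-74,-56,-49.03, - 20 , 9/5,16/5, 32/5,  19, 50 , 61 , 63,82 , 84,99 ]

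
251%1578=251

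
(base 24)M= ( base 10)22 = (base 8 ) 26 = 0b10110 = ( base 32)M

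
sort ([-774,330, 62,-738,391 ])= [ - 774,-738,62,330,391]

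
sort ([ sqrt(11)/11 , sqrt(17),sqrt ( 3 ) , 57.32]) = [ sqrt(11 )/11,sqrt( 3),sqrt( 17),57.32 ] 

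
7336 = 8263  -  927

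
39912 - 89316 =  - 49404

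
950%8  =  6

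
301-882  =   - 581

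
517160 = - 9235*( - 56 )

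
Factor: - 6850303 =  - 17^1 *53^1 * 7603^1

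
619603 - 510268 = 109335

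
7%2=1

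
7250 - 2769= 4481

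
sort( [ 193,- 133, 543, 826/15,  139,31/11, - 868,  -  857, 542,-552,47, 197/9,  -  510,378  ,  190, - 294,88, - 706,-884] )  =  [-884, - 868, - 857,-706,-552, - 510, - 294,-133 , 31/11, 197/9 , 47,826/15, 88, 139, 190, 193, 378, 542,543 ] 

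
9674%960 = 74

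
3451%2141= 1310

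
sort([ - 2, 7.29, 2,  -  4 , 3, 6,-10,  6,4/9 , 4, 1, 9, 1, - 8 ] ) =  [ - 10 ,-8, - 4,-2, 4/9, 1,1, 2, 3, 4, 6, 6,7.29, 9 ]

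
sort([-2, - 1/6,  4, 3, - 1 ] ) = [-2, - 1,-1/6, 3, 4]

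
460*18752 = 8625920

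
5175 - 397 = 4778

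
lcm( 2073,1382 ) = 4146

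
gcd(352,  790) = 2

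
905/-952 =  - 905/952 = - 0.95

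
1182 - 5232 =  - 4050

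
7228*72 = 520416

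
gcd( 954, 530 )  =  106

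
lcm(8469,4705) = 42345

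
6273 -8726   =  -2453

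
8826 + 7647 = 16473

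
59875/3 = 59875/3=19958.33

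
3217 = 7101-3884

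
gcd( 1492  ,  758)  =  2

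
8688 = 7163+1525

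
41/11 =41/11 = 3.73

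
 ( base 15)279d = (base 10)8473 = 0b10000100011001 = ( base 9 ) 12554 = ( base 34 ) 7b7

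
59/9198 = 59/9198=0.01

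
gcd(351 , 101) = 1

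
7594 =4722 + 2872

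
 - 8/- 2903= 8/2903 = 0.00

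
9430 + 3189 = 12619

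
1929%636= 21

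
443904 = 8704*51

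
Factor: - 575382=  - 2^1*3^1*17^1 * 5641^1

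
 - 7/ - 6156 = 7/6156 = 0.00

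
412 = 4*103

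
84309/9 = 28103/3 = 9367.67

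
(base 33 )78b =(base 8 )17332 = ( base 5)223043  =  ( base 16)1EDA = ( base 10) 7898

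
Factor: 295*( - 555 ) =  - 3^1 * 5^2*37^1*59^1=- 163725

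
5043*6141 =30969063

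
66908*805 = 53860940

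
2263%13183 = 2263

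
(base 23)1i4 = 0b1110110011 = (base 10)947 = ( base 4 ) 32303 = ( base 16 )3b3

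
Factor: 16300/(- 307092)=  - 25/471  =  - 3^ ( - 1)*5^2*157^ ( - 1)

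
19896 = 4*4974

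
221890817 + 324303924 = 546194741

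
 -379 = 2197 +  - 2576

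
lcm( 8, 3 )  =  24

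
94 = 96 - 2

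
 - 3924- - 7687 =3763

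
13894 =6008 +7886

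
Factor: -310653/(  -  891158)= 2^(-1)*3^2*7^1 * 23^( - 1) *4931^1*19373^( - 1 ) 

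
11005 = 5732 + 5273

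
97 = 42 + 55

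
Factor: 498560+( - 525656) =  - 27096=- 2^3*3^1*1129^1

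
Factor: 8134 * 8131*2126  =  140608439804 = 2^2*7^2*47^1 * 83^1*173^1*1063^1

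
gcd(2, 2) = 2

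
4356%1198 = 762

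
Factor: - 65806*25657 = -2^1*13^1*2531^1*25657^1 = - 1688384542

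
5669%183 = 179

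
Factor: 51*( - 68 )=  - 2^2*3^1* 17^2 = - 3468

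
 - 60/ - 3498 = 10/583 = 0.02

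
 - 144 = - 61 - 83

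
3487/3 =1162+1/3=1162.33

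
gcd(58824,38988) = 684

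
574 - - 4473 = 5047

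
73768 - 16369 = 57399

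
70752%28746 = 13260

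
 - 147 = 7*( - 21) 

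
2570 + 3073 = 5643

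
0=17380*0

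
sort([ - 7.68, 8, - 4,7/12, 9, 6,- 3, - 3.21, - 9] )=[-9, -7.68,- 4,  -  3.21,-3,  7/12, 6, 8, 9 ] 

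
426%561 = 426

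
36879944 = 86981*424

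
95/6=15 + 5/6 = 15.83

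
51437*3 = 154311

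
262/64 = 131/32 = 4.09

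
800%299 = 202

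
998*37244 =37169512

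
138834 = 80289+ 58545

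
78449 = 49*1601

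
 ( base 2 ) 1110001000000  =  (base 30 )812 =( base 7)30041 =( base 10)7232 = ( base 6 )53252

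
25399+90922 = 116321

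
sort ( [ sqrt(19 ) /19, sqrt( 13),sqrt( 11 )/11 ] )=[ sqrt(  19)/19, sqrt( 11)/11, sqrt( 13) ]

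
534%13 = 1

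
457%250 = 207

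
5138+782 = 5920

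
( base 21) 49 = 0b1011101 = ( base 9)113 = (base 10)93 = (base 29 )36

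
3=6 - 3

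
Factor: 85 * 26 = 2^1*5^1*13^1*17^1 = 2210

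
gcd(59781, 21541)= 1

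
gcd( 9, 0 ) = 9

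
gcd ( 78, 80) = 2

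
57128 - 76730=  - 19602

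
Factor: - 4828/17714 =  - 2^1*71^1*521^( - 1) = - 142/521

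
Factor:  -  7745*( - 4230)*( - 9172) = - 300487102200 = -2^3*3^2*5^2 *47^1*1549^1*2293^1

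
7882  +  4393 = 12275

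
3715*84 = 312060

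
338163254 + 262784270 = 600947524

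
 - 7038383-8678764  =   - 15717147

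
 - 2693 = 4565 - 7258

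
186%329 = 186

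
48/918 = 8/153 =0.05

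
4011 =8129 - 4118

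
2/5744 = 1/2872= 0.00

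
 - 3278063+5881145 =2603082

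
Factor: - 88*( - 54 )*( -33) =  - 2^4*3^4*11^2 = -156816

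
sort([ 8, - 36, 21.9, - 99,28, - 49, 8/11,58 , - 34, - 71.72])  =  [ - 99, -71.72, - 49, - 36, -34, 8/11,8  ,  21.9, 28,58 ]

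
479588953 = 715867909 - 236278956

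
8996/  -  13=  - 692 + 0/1 = - 692.00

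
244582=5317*46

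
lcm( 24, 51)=408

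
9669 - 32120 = -22451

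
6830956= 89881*76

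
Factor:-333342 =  -2^1*3^3*6173^1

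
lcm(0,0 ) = 0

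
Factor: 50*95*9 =2^1*3^2*5^3  *19^1 = 42750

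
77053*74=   5701922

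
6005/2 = 6005/2= 3002.50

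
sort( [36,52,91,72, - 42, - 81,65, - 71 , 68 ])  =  [  -  81,-71, - 42, 36,52,65,68,72  ,  91]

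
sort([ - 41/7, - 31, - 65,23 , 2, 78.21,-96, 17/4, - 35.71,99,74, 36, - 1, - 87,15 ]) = [ - 96,  -  87,-65, - 35.71, - 31,-41/7, - 1, 2, 17/4, 15,  23,36,74,78.21, 99]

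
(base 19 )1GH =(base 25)127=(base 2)1010101010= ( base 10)682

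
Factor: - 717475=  - 5^2*11^1*2609^1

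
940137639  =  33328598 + 906809041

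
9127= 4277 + 4850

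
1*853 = 853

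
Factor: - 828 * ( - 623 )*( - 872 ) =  - 2^5 * 3^2*7^1*23^1 * 89^1 * 109^1 = - 449815968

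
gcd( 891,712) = 1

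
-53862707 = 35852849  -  89715556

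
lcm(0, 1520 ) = 0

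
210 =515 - 305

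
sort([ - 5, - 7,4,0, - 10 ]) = [- 10, - 7, - 5, 0 , 4] 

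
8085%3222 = 1641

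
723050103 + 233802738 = 956852841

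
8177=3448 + 4729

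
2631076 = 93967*28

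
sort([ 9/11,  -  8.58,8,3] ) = [ - 8.58,9/11,3,8 ] 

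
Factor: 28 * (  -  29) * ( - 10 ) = 2^3*5^1*7^1*29^1 = 8120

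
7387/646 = 11 + 281/646  =  11.43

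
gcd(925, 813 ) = 1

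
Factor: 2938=2^1 * 13^1*113^1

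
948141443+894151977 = 1842293420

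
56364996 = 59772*943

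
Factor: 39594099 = 3^1*31^1*43^1*9901^1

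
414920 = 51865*8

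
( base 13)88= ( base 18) 64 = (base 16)70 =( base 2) 1110000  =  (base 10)112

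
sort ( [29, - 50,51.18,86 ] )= [-50, 29,  51.18, 86]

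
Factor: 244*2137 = 2^2*61^1*2137^1 = 521428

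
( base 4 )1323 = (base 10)123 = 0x7B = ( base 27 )4F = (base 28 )4B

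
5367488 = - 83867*( - 64 )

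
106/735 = 106/735= 0.14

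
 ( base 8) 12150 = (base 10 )5224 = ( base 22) aha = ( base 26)7io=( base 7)21142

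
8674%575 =49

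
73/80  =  73/80  =  0.91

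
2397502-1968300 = 429202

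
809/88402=809/88402 = 0.01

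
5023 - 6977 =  - 1954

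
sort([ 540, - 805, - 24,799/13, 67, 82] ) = [  -  805, - 24,799/13,67,  82,540 ]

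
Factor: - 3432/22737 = -2^3*53^( - 1 ) = - 8/53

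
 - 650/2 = - 325 = -325.00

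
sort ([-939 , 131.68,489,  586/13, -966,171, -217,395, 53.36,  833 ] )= [- 966,-939, - 217,  586/13  ,  53.36,  131.68, 171,  395, 489,833] 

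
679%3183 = 679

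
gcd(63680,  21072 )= 16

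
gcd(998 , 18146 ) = 2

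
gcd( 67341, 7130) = 1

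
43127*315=13585005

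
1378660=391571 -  - 987089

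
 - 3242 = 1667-4909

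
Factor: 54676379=593^1*92203^1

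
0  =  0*55325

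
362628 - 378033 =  - 15405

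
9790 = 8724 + 1066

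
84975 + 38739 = 123714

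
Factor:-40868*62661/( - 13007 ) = 2560829748/13007= 2^2*3^1 *17^1 *601^1*13007^ ( - 1)*20887^1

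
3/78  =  1/26=   0.04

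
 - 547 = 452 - 999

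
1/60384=1/60384=0.00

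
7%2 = 1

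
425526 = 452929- 27403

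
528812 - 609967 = -81155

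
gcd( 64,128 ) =64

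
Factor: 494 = 2^1*13^1*19^1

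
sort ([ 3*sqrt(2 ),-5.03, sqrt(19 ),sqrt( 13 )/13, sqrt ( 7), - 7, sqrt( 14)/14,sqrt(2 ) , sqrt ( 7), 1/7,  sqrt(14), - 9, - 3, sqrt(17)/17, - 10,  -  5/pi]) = [ - 10 , - 9,-7, - 5.03, - 3, - 5/pi, 1/7, sqrt(17)/17, sqrt(14)/14, sqrt(13 )/13,sqrt ( 2 ),sqrt( 7 ), sqrt ( 7 ), sqrt (14), 3*sqrt(2 ),sqrt(19 )]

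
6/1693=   6/1693 = 0.00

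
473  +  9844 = 10317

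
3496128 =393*8896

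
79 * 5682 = 448878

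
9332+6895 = 16227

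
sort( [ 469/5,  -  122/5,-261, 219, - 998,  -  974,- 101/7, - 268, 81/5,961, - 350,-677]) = [ - 998,-974,-677,-350 , - 268,- 261 , - 122/5, - 101/7,81/5, 469/5,219,961]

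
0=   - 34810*0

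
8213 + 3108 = 11321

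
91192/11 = 8290+2/11 = 8290.18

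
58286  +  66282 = 124568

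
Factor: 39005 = 5^1*29^1*269^1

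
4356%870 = 6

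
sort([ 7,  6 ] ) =[6, 7]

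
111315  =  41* 2715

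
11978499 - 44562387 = -32583888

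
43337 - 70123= -26786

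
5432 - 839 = 4593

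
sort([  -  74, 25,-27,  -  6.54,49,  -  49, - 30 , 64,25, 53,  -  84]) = [ - 84,-74, - 49,-30, - 27, - 6.54, 25,25,49,  53,64]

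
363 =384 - 21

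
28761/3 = 9587 = 9587.00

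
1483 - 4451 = -2968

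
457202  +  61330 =518532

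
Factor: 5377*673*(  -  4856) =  - 2^3*19^1*283^1*607^1*673^1= -  17572509176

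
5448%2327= 794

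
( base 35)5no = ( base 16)1B2A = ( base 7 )26163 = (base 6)52110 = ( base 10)6954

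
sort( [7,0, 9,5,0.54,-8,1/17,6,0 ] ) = [ - 8,0,0,1/17 , 0.54,5,6,7,9] 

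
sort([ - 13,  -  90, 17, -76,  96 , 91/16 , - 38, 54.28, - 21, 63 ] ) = [  -  90, - 76, - 38, - 21, - 13,91/16, 17, 54.28,  63, 96]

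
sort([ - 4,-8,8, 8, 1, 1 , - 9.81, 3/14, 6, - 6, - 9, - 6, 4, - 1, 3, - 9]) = [ - 9.81, - 9, - 9, -8, - 6,-6, - 4, - 1 , 3/14, 1, 1 , 3,4,6,8,8 ] 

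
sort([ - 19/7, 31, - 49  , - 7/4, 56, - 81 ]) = [ - 81, - 49, - 19/7 , - 7/4, 31 , 56]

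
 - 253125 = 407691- 660816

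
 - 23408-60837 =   -  84245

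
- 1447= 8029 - 9476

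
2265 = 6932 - 4667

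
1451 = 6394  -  4943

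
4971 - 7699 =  - 2728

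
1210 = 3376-2166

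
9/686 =9/686=0.01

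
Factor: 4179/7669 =3^1*7^1*199^1 *7669^(  -  1)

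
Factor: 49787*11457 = 570409659 = 3^2*19^1*67^1 * 49787^1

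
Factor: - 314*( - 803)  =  252142 = 2^1*11^1*73^1*157^1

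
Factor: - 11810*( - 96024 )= 1134043440 = 2^4*3^1*5^1*1181^1*4001^1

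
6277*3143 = 19728611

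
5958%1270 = 878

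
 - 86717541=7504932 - 94222473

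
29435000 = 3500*8410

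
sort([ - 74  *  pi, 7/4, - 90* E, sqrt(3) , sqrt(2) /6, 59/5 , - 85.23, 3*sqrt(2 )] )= [ - 90 *E, - 74*pi,-85.23, sqrt( 2)/6,sqrt( 3 ),7/4, 3 * sqrt(2 ), 59/5]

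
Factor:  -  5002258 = -2^1*307^1*8147^1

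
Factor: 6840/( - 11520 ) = - 19/32= - 2^( - 5 ) * 19^1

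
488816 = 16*30551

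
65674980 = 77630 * 846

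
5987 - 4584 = 1403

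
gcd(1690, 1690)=1690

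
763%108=7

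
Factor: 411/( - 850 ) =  - 2^ ( - 1 )*3^1 * 5^ ( - 2 )*17^( - 1 ) *137^1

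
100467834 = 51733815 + 48734019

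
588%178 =54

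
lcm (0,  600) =0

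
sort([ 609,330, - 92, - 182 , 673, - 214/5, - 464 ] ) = [-464,  -  182, - 92, - 214/5,330,609 , 673 ] 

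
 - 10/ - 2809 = 10/2809 = 0.00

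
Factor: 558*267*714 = 2^2*3^4*7^1 *17^1*31^1 * 89^1 = 106376004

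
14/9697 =14/9697 = 0.00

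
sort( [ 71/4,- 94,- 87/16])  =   [ - 94, -87/16,71/4]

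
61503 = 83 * 741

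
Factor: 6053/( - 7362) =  - 2^(- 1)*3^(-2)*409^ ( - 1) * 6053^1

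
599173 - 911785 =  - 312612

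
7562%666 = 236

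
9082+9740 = 18822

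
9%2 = 1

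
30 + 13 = 43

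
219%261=219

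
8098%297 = 79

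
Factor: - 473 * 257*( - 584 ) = 2^3*11^1*43^1* 73^1*257^1 = 70991624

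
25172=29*868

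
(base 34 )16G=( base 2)10101100000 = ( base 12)968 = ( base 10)1376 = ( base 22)2ic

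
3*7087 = 21261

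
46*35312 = 1624352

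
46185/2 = 23092+ 1/2 = 23092.50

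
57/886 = 57/886 = 0.06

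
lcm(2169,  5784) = 17352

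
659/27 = 659/27 = 24.41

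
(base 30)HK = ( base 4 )20102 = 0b1000010010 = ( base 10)530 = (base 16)212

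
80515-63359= 17156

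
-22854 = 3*(-7618 )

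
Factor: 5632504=2^3*347^1 * 2029^1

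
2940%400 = 140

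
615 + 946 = 1561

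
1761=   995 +766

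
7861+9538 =17399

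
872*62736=54705792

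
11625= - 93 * ( - 125 ) 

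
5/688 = 5/688 = 0.01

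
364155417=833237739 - 469082322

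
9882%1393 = 131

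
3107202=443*7014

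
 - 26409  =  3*( - 8803)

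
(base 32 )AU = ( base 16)15E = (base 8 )536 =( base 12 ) 252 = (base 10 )350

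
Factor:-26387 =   -  26387^1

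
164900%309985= 164900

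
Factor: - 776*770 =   -  2^4*5^1*7^1*11^1*97^1 = - 597520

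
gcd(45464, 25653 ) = 1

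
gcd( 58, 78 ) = 2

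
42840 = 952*45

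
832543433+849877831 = 1682421264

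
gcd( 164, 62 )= 2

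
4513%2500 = 2013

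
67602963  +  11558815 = 79161778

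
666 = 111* 6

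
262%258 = 4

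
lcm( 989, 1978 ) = 1978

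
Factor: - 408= - 2^3*3^1 * 17^1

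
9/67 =9/67= 0.13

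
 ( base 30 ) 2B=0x47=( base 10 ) 71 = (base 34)23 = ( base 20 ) 3B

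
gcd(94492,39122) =2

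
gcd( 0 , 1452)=1452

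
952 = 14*68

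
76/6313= 76/6313  =  0.01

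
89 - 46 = 43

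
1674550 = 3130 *535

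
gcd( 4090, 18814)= 818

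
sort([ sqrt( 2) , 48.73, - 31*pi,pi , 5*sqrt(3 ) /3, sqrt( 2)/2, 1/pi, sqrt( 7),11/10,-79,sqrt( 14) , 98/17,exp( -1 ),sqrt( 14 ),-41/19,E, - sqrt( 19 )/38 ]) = [ - 31*pi,  -  79, - 41/19 , - sqrt( 19) /38,1/pi,  exp( - 1),sqrt(2 )/2,11/10,sqrt (2),sqrt( 7) , E,5* sqrt( 3)/3,pi,sqrt ( 14) , sqrt( 14 ) , 98/17,48.73 ]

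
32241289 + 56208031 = 88449320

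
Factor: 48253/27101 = 41^(-1)*73^1  =  73/41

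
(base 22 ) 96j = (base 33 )44J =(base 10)4507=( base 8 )10633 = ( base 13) 2089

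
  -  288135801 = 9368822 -297504623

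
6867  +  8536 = 15403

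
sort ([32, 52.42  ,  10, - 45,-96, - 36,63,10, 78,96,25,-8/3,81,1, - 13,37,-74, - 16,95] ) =[- 96, - 74, - 45,- 36, - 16, - 13, - 8/3,  1, 10 , 10, 25,32,37,52.42, 63, 78,81, 95, 96]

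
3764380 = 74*50870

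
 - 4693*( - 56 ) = 262808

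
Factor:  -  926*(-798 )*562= 415288776= 2^3*3^1* 7^1  *19^1*281^1*463^1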